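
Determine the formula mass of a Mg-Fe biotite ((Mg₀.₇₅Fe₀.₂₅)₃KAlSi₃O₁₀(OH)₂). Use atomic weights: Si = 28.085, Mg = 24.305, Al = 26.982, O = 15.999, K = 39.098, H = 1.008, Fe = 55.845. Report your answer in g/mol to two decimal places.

M = 2.25*24.305 + 0.75*55.845 + 1*39.098 + 1*26.982 + 3*28.085 + 12*15.999 + 2*1.008

440.91 g/mol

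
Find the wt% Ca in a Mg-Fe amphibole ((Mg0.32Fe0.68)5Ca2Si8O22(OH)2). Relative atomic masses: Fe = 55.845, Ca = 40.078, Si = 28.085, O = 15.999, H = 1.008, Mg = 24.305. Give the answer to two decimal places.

M((Mg0.32Fe0.68)5Ca2Si8O22(OH)2) = 919.589 g/mol.
Ca contributes 2 × 40.078 = 80.156 g per mole.
80.156/919.589 = 0.0872 → 8.72%.

8.72 mass %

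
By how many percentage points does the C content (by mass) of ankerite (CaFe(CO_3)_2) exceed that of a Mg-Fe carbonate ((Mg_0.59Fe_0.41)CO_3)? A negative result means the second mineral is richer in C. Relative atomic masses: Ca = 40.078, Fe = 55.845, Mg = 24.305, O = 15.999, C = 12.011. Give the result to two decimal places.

M(CaFe(CO_3)_2) = 215.939 g/mol, so wt% C = 24.022/215.939 × 100 = 11.12%.
M((Mg_0.59Fe_0.41)CO_3) = 97.244 g/mol, so wt% C = 12.011/97.244 × 100 = 12.35%.
11.12 − 12.35 = -1.23 pp.

-1.23 percentage points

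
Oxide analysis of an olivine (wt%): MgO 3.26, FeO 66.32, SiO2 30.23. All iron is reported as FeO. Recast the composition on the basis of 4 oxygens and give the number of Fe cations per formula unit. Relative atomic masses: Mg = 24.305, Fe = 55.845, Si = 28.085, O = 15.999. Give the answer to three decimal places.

3.26 wt% MgO ÷ 40.304 g/mol = 0.08089 mol, giving 0.08089 Mg and 0.08089 O.
66.32 wt% FeO ÷ 71.844 g/mol = 0.92311 mol, giving 0.92311 Fe and 0.92311 O.
30.23 wt% SiO2 ÷ 60.083 g/mol = 0.50314 mol, giving 0.50314 Si and 1.00628 O.
Oxygen sums to 2.01028; scaling by 4/2.01028 = 1.98977 puts the formula on 4 O.
Fe: 0.92311 × 1.98977 = 1.837 atoms per formula unit.

1.837 Fe apfu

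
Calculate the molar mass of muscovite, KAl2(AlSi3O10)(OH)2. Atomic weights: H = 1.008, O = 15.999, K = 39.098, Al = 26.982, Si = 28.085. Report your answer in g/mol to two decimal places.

The formula mass is the sum 1*39.098 + 3*26.982 + 3*28.085 + 12*15.999 + 2*1.008.

398.30 g/mol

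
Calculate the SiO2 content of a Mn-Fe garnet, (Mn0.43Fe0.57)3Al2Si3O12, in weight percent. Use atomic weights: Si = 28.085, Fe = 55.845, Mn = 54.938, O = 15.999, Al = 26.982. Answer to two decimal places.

Formula mass = 496.572 g/mol.
3 Si → 3.0000 mol SiO2 per formula unit; M(SiO2) = 60.083, so SiO2 mass = 180.249 g.
180.249/496.572 × 100 = 36.30 wt%.

36.30 wt%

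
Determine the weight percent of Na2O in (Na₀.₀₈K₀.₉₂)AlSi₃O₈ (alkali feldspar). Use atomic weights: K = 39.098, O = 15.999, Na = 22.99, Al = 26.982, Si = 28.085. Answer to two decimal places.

Molar mass of (Na₀.₀₈K₀.₉₂)AlSi₃O₈ = 0.08*22.99 + 0.92*39.098 + 1*26.982 + 3*28.085 + 8*15.999 = 277.038 g/mol.
Each formula unit contains 0.08 Na, equivalent to 0.08/2 = 0.0400 mol Na2O.
M(Na2O) = 2×22.99 + 1×15.999 = 61.979 g/mol.
Mass of Na2O per formula unit = 0.0400 × 61.979 = 2.479 g.
Na2O wt% = 2.479 / 277.038 × 100 = 0.89%.

0.89 wt%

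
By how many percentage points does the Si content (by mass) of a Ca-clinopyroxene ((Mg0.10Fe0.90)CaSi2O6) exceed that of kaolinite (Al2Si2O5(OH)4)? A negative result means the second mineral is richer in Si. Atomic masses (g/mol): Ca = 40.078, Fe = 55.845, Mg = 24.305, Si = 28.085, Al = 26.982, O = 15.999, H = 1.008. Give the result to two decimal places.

Si in (Mg0.10Fe0.90)CaSi2O6: molar mass 244.933 g/mol; 2×28.085 = 56.170 g → 22.93 wt%.
Si in Al2Si2O5(OH)4: molar mass 258.157 g/mol; 2×28.085 = 56.170 g → 21.76 wt%.
Difference = 22.93 − 21.76 = 1.17 percentage points.

1.17 percentage points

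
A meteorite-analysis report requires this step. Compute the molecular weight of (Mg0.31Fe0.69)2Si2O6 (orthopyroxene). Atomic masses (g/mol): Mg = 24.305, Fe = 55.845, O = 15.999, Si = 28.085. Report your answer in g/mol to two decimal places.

Mg: 0.62 × 24.305 = 15.0691
Fe: 1.38 × 55.845 = 77.0661
Si: 2 × 28.085 = 56.1700
O: 6 × 15.999 = 95.9940
Summing the contributions gives the formula mass.

244.30 g/mol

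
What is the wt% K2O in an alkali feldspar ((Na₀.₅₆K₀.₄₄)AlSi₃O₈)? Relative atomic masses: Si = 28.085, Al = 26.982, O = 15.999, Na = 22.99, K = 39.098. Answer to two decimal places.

7.69 wt%

M((Na₀.₅₆K₀.₄₄)AlSi₃O₈) = 269.307 g/mol; M(K2O) = 94.195 g/mol.
Moles K2O per formula unit = 0.44 K ÷ 2 = 0.2200.
K2O fraction = (0.2200 × 94.195) / 269.307 = 20.723/269.307 = 0.0769.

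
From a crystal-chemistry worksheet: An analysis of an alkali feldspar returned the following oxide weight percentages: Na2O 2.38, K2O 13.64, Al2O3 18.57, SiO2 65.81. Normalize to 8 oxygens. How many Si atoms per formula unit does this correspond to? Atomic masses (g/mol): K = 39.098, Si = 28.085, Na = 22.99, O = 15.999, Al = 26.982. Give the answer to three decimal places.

Na2O (M=61.979): mol = 0.03840; Na = 0.07680, O = 0.03840.
K2O (M=94.195): mol = 0.14481; K = 0.28962, O = 0.14481.
Al2O3 (M=101.961): mol = 0.18213; Al = 0.36426, O = 0.54639.
SiO2 (M=60.083): mol = 1.09532; Si = 1.09532, O = 2.19064.
ΣO = 2.92024; factor = 8/ΣO = 2.73950.
Si apfu = 1.09532 × 2.73950 = 3.001.

3.001 Si apfu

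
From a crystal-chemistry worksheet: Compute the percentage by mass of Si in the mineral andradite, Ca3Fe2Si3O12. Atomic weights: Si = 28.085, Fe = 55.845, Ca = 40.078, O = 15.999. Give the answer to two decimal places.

Formula mass = 3×40.078 + 2×55.845 + 3×28.085 + 12×15.999 = 508.167 g/mol, of which 84.255 g is Si.
So Si makes up 84.255/508.167 = 0.1658 of the mass, i.e. 16.58%.

16.58 weight percent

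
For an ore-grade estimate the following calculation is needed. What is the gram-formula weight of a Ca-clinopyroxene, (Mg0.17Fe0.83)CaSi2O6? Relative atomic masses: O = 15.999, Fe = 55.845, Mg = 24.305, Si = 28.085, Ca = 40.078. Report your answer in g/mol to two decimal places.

M = 0.17×24.305 + 0.83×55.845 + 1×40.078 + 2×28.085 + 6×15.999

242.73 g/mol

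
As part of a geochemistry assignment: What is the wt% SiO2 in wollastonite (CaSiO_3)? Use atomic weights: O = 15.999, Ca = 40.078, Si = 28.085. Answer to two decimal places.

51.72 wt%

Formula mass = 116.160 g/mol.
1 Si → 1.0000 mol SiO2 per formula unit; M(SiO2) = 60.083, so SiO2 mass = 60.083 g.
60.083/116.160 × 100 = 51.72 wt%.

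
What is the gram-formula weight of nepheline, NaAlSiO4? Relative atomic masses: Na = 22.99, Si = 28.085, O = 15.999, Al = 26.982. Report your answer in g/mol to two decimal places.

142.05 g/mol

Na: 1 × 22.99 = 22.9900
Al: 1 × 26.982 = 26.9820
Si: 1 × 28.085 = 28.0850
O: 4 × 15.999 = 63.9960
Summing the contributions gives the formula mass.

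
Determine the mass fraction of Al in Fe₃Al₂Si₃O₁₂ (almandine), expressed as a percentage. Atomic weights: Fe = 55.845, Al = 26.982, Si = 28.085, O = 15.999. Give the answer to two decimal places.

10.84 weight percent

Formula mass = 3*55.845 + 2*26.982 + 3*28.085 + 12*15.999 = 497.742 g/mol, of which 53.964 g is Al.
So Al makes up 53.964/497.742 = 0.1084 of the mass, i.e. 10.84%.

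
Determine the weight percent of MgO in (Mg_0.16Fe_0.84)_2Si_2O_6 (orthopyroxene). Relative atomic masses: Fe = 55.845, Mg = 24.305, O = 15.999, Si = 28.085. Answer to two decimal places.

5.08 wt%

Formula mass = 253.761 g/mol.
0.32 Mg → 0.3200 mol MgO per formula unit; M(MgO) = 40.304, so MgO mass = 12.897 g.
12.897/253.761 × 100 = 5.08 wt%.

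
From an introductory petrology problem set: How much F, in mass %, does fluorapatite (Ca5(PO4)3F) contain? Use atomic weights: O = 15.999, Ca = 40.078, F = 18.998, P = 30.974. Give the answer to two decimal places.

3.77 mass %

Formula mass = 5*40.078 + 3*30.974 + 12*15.999 + 1*18.998 = 504.298 g/mol, of which 18.998 g is F.
So F makes up 18.998/504.298 = 0.0377 of the mass, i.e. 3.77%.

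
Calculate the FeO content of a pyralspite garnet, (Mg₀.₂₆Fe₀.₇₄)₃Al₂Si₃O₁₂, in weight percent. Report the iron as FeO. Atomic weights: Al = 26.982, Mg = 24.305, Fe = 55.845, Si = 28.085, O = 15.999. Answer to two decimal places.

33.71 wt%

Molar mass of (Mg₀.₂₆Fe₀.₇₄)₃Al₂Si₃O₁₂ = 0.78×24.305 + 2.22×55.845 + 2×26.982 + 3×28.085 + 12×15.999 = 473.141 g/mol.
Each formula unit contains 2.22 Fe, equivalent to 2.22/1 = 2.2200 mol FeO.
M(FeO) = 1×55.845 + 1×15.999 = 71.844 g/mol.
Mass of FeO per formula unit = 2.2200 × 71.844 = 159.494 g.
FeO wt% = 159.494 / 473.141 × 100 = 33.71%.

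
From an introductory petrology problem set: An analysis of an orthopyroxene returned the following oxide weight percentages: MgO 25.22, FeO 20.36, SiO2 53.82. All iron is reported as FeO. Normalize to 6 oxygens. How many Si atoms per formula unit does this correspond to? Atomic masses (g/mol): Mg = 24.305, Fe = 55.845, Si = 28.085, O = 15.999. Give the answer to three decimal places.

25.22 wt% MgO ÷ 40.304 g/mol = 0.62574 mol, giving 0.62574 Mg and 0.62574 O.
20.36 wt% FeO ÷ 71.844 g/mol = 0.28339 mol, giving 0.28339 Fe and 0.28339 O.
53.82 wt% SiO2 ÷ 60.083 g/mol = 0.89576 mol, giving 0.89576 Si and 1.79152 O.
Oxygen sums to 2.70065; scaling by 6/2.70065 = 2.22169 puts the formula on 6 O.
Si: 0.89576 × 2.22169 = 1.990 atoms per formula unit.

1.990 Si apfu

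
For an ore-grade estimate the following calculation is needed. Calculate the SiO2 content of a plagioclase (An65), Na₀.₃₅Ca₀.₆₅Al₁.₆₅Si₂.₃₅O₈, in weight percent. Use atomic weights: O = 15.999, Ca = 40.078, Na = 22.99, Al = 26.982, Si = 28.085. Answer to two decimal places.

51.79 wt%

Molar mass of Na₀.₃₅Ca₀.₆₅Al₁.₆₅Si₂.₃₅O₈ = 0.35*22.99 + 0.65*40.078 + 1.65*26.982 + 2.35*28.085 + 8*15.999 = 272.609 g/mol.
Each formula unit contains 2.35 Si, equivalent to 2.35/1 = 2.3500 mol SiO2.
M(SiO2) = 1×28.085 + 2×15.999 = 60.083 g/mol.
Mass of SiO2 per formula unit = 2.3500 × 60.083 = 141.195 g.
SiO2 wt% = 141.195 / 272.609 × 100 = 51.79%.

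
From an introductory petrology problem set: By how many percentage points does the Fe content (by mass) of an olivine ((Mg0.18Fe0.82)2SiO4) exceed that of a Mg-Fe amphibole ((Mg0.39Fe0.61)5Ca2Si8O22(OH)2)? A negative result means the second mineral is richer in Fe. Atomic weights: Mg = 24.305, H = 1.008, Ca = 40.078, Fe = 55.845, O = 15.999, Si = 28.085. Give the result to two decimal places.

M((Mg0.18Fe0.82)2SiO4) = 192.417 g/mol, so wt% Fe = 91.586/192.417 × 100 = 47.60%.
M((Mg0.39Fe0.61)5Ca2Si8O22(OH)2) = 908.550 g/mol, so wt% Fe = 170.327/908.550 × 100 = 18.75%.
47.60 − 18.75 = 28.85 pp.

28.85 percentage points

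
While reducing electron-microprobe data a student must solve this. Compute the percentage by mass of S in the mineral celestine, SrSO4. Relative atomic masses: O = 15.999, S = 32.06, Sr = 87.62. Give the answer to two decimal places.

M(SrSO4) = 183.676 g/mol.
S contributes 1 × 32.06 = 32.060 g per mole.
32.060/183.676 = 0.1745 → 17.45%.

17.45 weight percent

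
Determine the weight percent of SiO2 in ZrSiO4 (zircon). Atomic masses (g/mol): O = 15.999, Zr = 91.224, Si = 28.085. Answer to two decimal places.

32.78 wt%

M(ZrSiO4) = 183.305 g/mol; M(SiO2) = 60.083 g/mol.
Moles SiO2 per formula unit = 1 Si ÷ 1 = 1.0000.
SiO2 fraction = (1.0000 × 60.083) / 183.305 = 60.083/183.305 = 0.3278.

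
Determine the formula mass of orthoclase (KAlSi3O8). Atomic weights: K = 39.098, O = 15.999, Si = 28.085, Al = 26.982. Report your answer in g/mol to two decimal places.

278.33 g/mol

K: 1 × 39.098 = 39.0980
Al: 1 × 26.982 = 26.9820
Si: 3 × 28.085 = 84.2550
O: 8 × 15.999 = 127.9920
Summing the contributions gives the formula mass.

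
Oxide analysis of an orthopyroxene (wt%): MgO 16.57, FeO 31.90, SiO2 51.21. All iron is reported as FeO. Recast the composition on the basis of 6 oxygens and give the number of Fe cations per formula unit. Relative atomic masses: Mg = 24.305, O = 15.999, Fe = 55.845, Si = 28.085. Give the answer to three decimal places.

MgO (M=40.304): mol = 0.41113; Mg = 0.41113, O = 0.41113.
FeO (M=71.844): mol = 0.44402; Fe = 0.44402, O = 0.44402.
SiO2 (M=60.083): mol = 0.85232; Si = 0.85232, O = 1.70464.
ΣO = 2.55979; factor = 6/ΣO = 2.34394.
Fe apfu = 0.44402 × 2.34394 = 1.041.

1.041 Fe apfu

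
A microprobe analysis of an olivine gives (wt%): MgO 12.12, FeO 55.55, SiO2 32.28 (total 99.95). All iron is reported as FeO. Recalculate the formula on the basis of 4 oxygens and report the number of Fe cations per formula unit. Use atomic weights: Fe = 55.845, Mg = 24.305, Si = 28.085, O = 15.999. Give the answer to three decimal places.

1.440 Fe apfu

12.12 wt% MgO ÷ 40.304 g/mol = 0.30071 mol, giving 0.30071 Mg and 0.30071 O.
55.55 wt% FeO ÷ 71.844 g/mol = 0.77320 mol, giving 0.77320 Fe and 0.77320 O.
32.28 wt% SiO2 ÷ 60.083 g/mol = 0.53726 mol, giving 0.53726 Si and 1.07452 O.
Oxygen sums to 2.14843; scaling by 4/2.14843 = 1.86182 puts the formula on 4 O.
Fe: 0.77320 × 1.86182 = 1.440 atoms per formula unit.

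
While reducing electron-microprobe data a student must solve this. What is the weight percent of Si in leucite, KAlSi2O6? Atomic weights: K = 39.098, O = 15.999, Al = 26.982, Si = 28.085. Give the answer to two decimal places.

25.74 wt%

M(KAlSi2O6) = 218.244 g/mol.
Si contributes 2 × 28.085 = 56.170 g per mole.
56.170/218.244 = 0.2574 → 25.74%.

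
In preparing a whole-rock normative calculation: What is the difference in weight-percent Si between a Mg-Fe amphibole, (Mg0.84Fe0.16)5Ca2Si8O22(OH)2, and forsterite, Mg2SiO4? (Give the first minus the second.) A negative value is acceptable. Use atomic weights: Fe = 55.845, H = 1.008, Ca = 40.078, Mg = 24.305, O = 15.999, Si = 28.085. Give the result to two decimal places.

Si in (Mg0.84Fe0.16)5Ca2Si8O22(OH)2: molar mass 837.585 g/mol; 8×28.085 = 224.680 g → 26.82 wt%.
Si in Mg2SiO4: molar mass 140.691 g/mol; 1×28.085 = 28.085 g → 19.96 wt%.
Difference = 26.82 − 19.96 = 6.86 percentage points.

6.86 percentage points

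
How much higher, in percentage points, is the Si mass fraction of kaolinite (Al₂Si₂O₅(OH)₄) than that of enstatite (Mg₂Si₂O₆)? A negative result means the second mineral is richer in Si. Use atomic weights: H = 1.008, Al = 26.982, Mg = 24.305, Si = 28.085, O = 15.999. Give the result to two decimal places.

Si in Al₂Si₂O₅(OH)₄: molar mass 258.157 g/mol; 2×28.085 = 56.170 g → 21.76 wt%.
Si in Mg₂Si₂O₆: molar mass 200.774 g/mol; 2×28.085 = 56.170 g → 27.98 wt%.
Difference = 21.76 − 27.98 = -6.22 percentage points.

-6.22 percentage points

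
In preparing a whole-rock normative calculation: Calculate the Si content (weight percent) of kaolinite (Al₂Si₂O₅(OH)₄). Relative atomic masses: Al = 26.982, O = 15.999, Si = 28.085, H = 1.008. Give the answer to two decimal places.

21.76 weight percent

Molar mass of Al₂Si₂O₅(OH)₄: 2×26.982 + 2×28.085 + 9×15.999 + 4×1.008 = 258.157 g/mol.
Mass of Si per formula unit: 2 × 28.085 = 56.170 g.
Weight fraction Si = 56.170 / 258.157 = 0.2176.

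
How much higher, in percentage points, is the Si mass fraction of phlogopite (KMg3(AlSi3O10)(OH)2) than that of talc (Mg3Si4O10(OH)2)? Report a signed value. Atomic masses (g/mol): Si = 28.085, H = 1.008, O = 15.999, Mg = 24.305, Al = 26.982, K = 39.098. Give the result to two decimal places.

M(KMg3(AlSi3O10)(OH)2) = 417.254 g/mol, so wt% Si = 84.255/417.254 × 100 = 20.19%.
M(Mg3Si4O10(OH)2) = 379.259 g/mol, so wt% Si = 112.340/379.259 × 100 = 29.62%.
20.19 − 29.62 = -9.43 pp.

-9.43 percentage points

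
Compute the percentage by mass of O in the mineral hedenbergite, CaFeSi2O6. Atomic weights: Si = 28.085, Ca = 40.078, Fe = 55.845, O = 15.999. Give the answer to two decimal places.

M(CaFeSi2O6) = 248.087 g/mol.
O contributes 6 × 15.999 = 95.994 g per mole.
95.994/248.087 = 0.3869 → 38.69%.

38.69 weight percent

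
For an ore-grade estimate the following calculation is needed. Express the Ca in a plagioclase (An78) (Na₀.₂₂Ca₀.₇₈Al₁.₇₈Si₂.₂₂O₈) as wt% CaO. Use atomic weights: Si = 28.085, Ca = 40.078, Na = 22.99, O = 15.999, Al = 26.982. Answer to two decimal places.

15.92 wt%

M(Na₀.₂₂Ca₀.₇₈Al₁.₇₈Si₂.₂₂O₈) = 274.687 g/mol; M(CaO) = 56.077 g/mol.
Moles CaO per formula unit = 0.78 Ca ÷ 1 = 0.7800.
CaO fraction = (0.7800 × 56.077) / 274.687 = 43.740/274.687 = 0.1592.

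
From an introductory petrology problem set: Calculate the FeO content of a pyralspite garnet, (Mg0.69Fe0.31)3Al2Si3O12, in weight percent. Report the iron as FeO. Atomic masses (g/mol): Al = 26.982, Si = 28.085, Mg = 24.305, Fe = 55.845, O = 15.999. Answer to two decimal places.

Molar mass of (Mg0.69Fe0.31)3Al2Si3O12 = 2.07×24.305 + 0.93×55.845 + 2×26.982 + 3×28.085 + 12×15.999 = 432.454 g/mol.
Each formula unit contains 0.93 Fe, equivalent to 0.93/1 = 0.9300 mol FeO.
M(FeO) = 1×55.845 + 1×15.999 = 71.844 g/mol.
Mass of FeO per formula unit = 0.9300 × 71.844 = 66.815 g.
FeO wt% = 66.815 / 432.454 × 100 = 15.45%.

15.45 wt%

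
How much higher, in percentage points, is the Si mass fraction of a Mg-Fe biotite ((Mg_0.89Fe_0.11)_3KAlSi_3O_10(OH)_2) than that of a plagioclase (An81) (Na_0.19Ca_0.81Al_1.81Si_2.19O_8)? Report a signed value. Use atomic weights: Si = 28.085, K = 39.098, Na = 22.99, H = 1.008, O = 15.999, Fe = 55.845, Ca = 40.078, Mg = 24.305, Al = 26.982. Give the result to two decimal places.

Si in (Mg_0.89Fe_0.11)_3KAlSi_3O_10(OH)_2: molar mass 427.662 g/mol; 3×28.085 = 84.255 g → 19.70 wt%.
Si in Na_0.19Ca_0.81Al_1.81Si_2.19O_8: molar mass 275.167 g/mol; 2.19×28.085 = 61.506 g → 22.35 wt%.
Difference = 19.70 − 22.35 = -2.65 percentage points.

-2.65 percentage points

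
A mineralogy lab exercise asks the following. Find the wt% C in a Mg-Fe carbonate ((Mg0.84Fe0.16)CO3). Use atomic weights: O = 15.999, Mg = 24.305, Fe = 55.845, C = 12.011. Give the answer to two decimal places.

13.44 wt%

Formula mass = 0.84×24.305 + 0.16×55.845 + 1×12.011 + 3×15.999 = 89.359 g/mol, of which 12.011 g is C.
So C makes up 12.011/89.359 = 0.1344 of the mass, i.e. 13.44%.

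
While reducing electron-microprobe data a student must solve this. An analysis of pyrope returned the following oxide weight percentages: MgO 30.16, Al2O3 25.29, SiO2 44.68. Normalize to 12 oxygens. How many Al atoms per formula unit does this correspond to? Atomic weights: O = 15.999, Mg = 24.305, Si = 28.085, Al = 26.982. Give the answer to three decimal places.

1.998 Al apfu

30.16 wt% MgO ÷ 40.304 g/mol = 0.74831 mol, giving 0.74831 Mg and 0.74831 O.
25.29 wt% Al2O3 ÷ 101.961 g/mol = 0.24804 mol, giving 0.49608 Al and 0.74412 O.
44.68 wt% SiO2 ÷ 60.083 g/mol = 0.74364 mol, giving 0.74364 Si and 1.48728 O.
Oxygen sums to 2.97971; scaling by 12/2.97971 = 4.02724 puts the formula on 12 O.
Al: 0.49608 × 4.02724 = 1.998 atoms per formula unit.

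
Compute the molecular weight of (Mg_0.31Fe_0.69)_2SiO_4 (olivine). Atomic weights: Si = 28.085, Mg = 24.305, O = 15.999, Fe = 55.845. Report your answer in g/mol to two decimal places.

The formula mass is the sum 0.62·24.305 + 1.38·55.845 + 1·28.085 + 4·15.999.

184.22 g/mol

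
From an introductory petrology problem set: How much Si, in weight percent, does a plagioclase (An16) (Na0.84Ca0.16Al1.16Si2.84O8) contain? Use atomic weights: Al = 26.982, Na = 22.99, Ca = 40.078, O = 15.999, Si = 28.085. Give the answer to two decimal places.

Molar mass of Na0.84Ca0.16Al1.16Si2.84O8: 0.84·22.99 + 0.16·40.078 + 1.16·26.982 + 2.84·28.085 + 8·15.999 = 264.777 g/mol.
Mass of Si per formula unit: 2.84 × 28.085 = 79.761 g.
Weight fraction Si = 79.761 / 264.777 = 0.3012.

30.12 weight percent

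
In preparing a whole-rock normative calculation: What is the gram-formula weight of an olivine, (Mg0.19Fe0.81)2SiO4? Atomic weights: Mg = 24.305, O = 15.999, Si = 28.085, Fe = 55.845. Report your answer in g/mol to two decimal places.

191.79 g/mol

Mg: 0.38 × 24.305 = 9.2359
Fe: 1.62 × 55.845 = 90.4689
Si: 1 × 28.085 = 28.0850
O: 4 × 15.999 = 63.9960
Summing the contributions gives the formula mass.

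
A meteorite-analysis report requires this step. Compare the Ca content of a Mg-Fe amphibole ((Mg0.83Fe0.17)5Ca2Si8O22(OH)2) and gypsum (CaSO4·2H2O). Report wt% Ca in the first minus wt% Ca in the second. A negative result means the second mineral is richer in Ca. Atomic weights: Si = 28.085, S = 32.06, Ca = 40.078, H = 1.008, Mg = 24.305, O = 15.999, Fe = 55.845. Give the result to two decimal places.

M((Mg0.83Fe0.17)5Ca2Si8O22(OH)2) = 839.162 g/mol, so wt% Ca = 80.156/839.162 × 100 = 9.55%.
M(CaSO4·2H2O) = 172.164 g/mol, so wt% Ca = 40.078/172.164 × 100 = 23.28%.
9.55 − 23.28 = -13.73 pp.

-13.73 percentage points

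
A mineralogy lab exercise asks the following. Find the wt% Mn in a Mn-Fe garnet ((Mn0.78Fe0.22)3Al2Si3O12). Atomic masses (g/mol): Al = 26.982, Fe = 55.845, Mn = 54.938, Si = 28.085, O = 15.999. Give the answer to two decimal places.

Formula mass = 2.34·54.938 + 0.66·55.845 + 2·26.982 + 3·28.085 + 12·15.999 = 495.620 g/mol, of which 128.555 g is Mn.
So Mn makes up 128.555/495.620 = 0.2594 of the mass, i.e. 25.94%.

25.94 weight percent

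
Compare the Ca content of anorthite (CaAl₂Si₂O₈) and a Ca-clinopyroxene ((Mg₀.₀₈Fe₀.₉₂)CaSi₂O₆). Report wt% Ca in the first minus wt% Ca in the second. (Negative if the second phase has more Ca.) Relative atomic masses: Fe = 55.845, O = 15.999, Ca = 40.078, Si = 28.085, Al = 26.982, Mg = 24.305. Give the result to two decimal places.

-1.91 percentage points

M(CaAl₂Si₂O₈) = 278.204 g/mol, so wt% Ca = 40.078/278.204 × 100 = 14.41%.
M((Mg₀.₀₈Fe₀.₉₂)CaSi₂O₆) = 245.564 g/mol, so wt% Ca = 40.078/245.564 × 100 = 16.32%.
14.41 − 16.32 = -1.91 pp.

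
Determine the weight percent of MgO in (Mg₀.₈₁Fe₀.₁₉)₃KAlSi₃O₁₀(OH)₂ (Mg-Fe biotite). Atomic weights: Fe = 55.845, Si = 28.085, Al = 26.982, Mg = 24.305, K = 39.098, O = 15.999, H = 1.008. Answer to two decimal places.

Molar mass of (Mg₀.₈₁Fe₀.₁₉)₃KAlSi₃O₁₀(OH)₂ = 2.43*24.305 + 0.57*55.845 + 1*39.098 + 1*26.982 + 3*28.085 + 12*15.999 + 2*1.008 = 435.232 g/mol.
Each formula unit contains 2.43 Mg, equivalent to 2.43/1 = 2.4300 mol MgO.
M(MgO) = 1×24.305 + 1×15.999 = 40.304 g/mol.
Mass of MgO per formula unit = 2.4300 × 40.304 = 97.939 g.
MgO wt% = 97.939 / 435.232 × 100 = 22.50%.

22.50 wt%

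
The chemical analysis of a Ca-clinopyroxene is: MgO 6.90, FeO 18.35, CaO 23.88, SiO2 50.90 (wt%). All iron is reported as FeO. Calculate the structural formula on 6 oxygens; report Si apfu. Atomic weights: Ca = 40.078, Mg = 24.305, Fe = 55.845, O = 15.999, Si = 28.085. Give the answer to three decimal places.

6.90 wt% MgO ÷ 40.304 g/mol = 0.17120 mol, giving 0.17120 Mg and 0.17120 O.
18.35 wt% FeO ÷ 71.844 g/mol = 0.25541 mol, giving 0.25541 Fe and 0.25541 O.
23.88 wt% CaO ÷ 56.077 g/mol = 0.42584 mol, giving 0.42584 Ca and 0.42584 O.
50.90 wt% SiO2 ÷ 60.083 g/mol = 0.84716 mol, giving 0.84716 Si and 1.69432 O.
Oxygen sums to 2.54677; scaling by 6/2.54677 = 2.35593 puts the formula on 6 O.
Si: 0.84716 × 2.35593 = 1.996 atoms per formula unit.

1.996 Si apfu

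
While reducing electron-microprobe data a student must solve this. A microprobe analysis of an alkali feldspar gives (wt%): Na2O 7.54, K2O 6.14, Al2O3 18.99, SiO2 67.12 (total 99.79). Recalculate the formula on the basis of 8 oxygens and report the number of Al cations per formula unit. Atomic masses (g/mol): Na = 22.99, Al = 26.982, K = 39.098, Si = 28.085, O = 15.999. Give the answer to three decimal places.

1.000 Al apfu

Na2O (M=61.979): mol = 0.12165; Na = 0.24330, O = 0.12165.
K2O (M=94.195): mol = 0.06518; K = 0.13036, O = 0.06518.
Al2O3 (M=101.961): mol = 0.18625; Al = 0.37250, O = 0.55875.
SiO2 (M=60.083): mol = 1.11712; Si = 1.11712, O = 2.23424.
ΣO = 2.97982; factor = 8/ΣO = 2.68473.
Al apfu = 0.37250 × 2.68473 = 1.000.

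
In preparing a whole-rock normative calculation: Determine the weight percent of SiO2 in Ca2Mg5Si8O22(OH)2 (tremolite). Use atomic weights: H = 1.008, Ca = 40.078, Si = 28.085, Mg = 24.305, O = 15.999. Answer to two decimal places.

Molar mass of Ca2Mg5Si8O22(OH)2 = 2×40.078 + 5×24.305 + 8×28.085 + 24×15.999 + 2×1.008 = 812.353 g/mol.
Each formula unit contains 8 Si, equivalent to 8/1 = 8.0000 mol SiO2.
M(SiO2) = 1×28.085 + 2×15.999 = 60.083 g/mol.
Mass of SiO2 per formula unit = 8.0000 × 60.083 = 480.664 g.
SiO2 wt% = 480.664 / 812.353 × 100 = 59.17%.

59.17 wt%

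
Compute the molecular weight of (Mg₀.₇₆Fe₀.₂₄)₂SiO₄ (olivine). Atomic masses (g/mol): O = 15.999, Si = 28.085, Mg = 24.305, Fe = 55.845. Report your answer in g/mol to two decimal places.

155.83 g/mol

The formula mass is the sum 1.52·24.305 + 0.48·55.845 + 1·28.085 + 4·15.999.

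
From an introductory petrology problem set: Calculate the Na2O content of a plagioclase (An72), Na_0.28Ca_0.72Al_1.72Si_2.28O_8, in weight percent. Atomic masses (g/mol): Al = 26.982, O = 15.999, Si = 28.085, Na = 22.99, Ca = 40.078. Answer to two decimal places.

Molar mass of Na_0.28Ca_0.72Al_1.72Si_2.28O_8 = 0.28×22.99 + 0.72×40.078 + 1.72×26.982 + 2.28×28.085 + 8×15.999 = 273.728 g/mol.
Each formula unit contains 0.28 Na, equivalent to 0.28/2 = 0.1400 mol Na2O.
M(Na2O) = 2×22.99 + 1×15.999 = 61.979 g/mol.
Mass of Na2O per formula unit = 0.1400 × 61.979 = 8.677 g.
Na2O wt% = 8.677 / 273.728 × 100 = 3.17%.

3.17 wt%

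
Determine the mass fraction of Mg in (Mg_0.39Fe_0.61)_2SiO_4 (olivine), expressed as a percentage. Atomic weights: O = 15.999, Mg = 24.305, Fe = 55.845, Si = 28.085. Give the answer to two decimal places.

10.58 mass %

Formula mass = 0.78×24.305 + 1.22×55.845 + 1×28.085 + 4×15.999 = 179.170 g/mol, of which 18.958 g is Mg.
So Mg makes up 18.958/179.170 = 0.1058 of the mass, i.e. 10.58%.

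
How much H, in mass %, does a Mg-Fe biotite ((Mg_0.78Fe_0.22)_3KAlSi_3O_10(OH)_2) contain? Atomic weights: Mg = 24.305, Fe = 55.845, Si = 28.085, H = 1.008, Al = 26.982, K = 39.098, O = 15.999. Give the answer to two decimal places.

Formula mass = 2.34*24.305 + 0.66*55.845 + 1*39.098 + 1*26.982 + 3*28.085 + 12*15.999 + 2*1.008 = 438.070 g/mol, of which 2.016 g is H.
So H makes up 2.016/438.070 = 0.0046 of the mass, i.e. 0.46%.

0.46 mass %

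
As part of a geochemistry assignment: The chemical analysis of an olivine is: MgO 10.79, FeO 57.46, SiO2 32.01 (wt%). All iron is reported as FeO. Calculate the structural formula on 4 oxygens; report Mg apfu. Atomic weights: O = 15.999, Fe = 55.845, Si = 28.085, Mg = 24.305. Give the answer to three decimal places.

0.502 Mg apfu

MgO (M=40.304): mol = 0.26772; Mg = 0.26772, O = 0.26772.
FeO (M=71.844): mol = 0.79979; Fe = 0.79979, O = 0.79979.
SiO2 (M=60.083): mol = 0.53276; Si = 0.53276, O = 1.06552.
ΣO = 2.13303; factor = 4/ΣO = 1.87527.
Mg apfu = 0.26772 × 1.87527 = 0.502.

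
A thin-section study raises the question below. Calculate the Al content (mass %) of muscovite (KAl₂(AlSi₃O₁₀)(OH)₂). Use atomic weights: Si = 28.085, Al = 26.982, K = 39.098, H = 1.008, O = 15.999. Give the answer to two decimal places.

20.32 mass %

Formula mass = 1*39.098 + 3*26.982 + 3*28.085 + 12*15.999 + 2*1.008 = 398.303 g/mol, of which 80.946 g is Al.
So Al makes up 80.946/398.303 = 0.2032 of the mass, i.e. 20.32%.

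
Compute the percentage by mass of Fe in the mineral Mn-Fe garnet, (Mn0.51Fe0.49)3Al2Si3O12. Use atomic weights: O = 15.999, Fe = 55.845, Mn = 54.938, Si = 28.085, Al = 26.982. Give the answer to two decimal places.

16.54 wt%

Formula mass = 1.53×54.938 + 1.47×55.845 + 2×26.982 + 3×28.085 + 12×15.999 = 496.354 g/mol, of which 82.092 g is Fe.
So Fe makes up 82.092/496.354 = 0.1654 of the mass, i.e. 16.54%.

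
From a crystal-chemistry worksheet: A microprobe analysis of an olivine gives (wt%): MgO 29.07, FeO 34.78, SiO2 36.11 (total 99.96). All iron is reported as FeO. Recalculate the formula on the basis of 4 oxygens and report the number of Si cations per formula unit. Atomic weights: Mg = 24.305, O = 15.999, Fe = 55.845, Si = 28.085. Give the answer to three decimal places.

0.999 Si apfu

MgO: 29.07/40.304 = 0.72127 mol → 0.72127 mol Mg, 0.72127 mol O.
FeO: 34.78/71.844 = 0.48410 mol → 0.48410 mol Fe, 0.48410 mol O.
SiO2: 36.11/60.083 = 0.60100 mol → 0.60100 mol Si, 1.20200 mol O.
Total oxygen = 2.40737 mol. Normalization factor = 4/2.40737 = 1.66156.
Si per 4 O = 0.60100 × 1.66156 = 0.999.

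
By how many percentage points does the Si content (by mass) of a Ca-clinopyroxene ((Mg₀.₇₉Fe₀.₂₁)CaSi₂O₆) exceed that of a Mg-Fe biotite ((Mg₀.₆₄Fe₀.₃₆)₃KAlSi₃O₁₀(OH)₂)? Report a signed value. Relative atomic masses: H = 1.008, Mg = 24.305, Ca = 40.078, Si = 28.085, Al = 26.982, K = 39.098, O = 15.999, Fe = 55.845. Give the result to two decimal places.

M((Mg₀.₇₉Fe₀.₂₁)CaSi₂O₆) = 223.170 g/mol, so wt% Si = 56.170/223.170 × 100 = 25.17%.
M((Mg₀.₆₄Fe₀.₃₆)₃KAlSi₃O₁₀(OH)₂) = 451.317 g/mol, so wt% Si = 84.255/451.317 × 100 = 18.67%.
25.17 − 18.67 = 6.50 pp.

6.50 percentage points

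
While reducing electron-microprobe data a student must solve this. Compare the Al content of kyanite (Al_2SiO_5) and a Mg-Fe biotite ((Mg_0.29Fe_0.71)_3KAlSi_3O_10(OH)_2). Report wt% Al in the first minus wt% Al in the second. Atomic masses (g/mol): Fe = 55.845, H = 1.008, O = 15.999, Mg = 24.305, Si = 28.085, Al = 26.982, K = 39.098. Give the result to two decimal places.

Al in Al_2SiO_5: molar mass 162.044 g/mol; 2×26.982 = 53.964 g → 33.30 wt%.
Al in (Mg_0.29Fe_0.71)_3KAlSi_3O_10(OH)_2: molar mass 484.434 g/mol; 1×26.982 = 26.982 g → 5.57 wt%.
Difference = 33.30 − 5.57 = 27.73 percentage points.

27.73 percentage points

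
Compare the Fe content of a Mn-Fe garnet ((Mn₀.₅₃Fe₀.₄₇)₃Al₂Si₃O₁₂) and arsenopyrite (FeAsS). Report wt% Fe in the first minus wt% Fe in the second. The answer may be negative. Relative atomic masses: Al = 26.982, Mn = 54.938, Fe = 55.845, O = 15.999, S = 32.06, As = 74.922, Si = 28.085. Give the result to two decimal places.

First mineral: 78.741 g Fe in 496.300 g formula = 15.87 wt% Fe.
Second mineral: 55.845 g Fe in 162.827 g formula = 34.30 wt% Fe.
15.87% − 34.30% gives a difference of -18.43 percentage points.

-18.43 percentage points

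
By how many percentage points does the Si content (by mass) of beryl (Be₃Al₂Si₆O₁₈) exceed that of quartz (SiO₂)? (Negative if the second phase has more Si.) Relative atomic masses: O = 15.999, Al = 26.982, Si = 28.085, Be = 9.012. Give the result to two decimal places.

Si in Be₃Al₂Si₆O₁₈: molar mass 537.492 g/mol; 6×28.085 = 168.510 g → 31.35 wt%.
Si in SiO₂: molar mass 60.083 g/mol; 1×28.085 = 28.085 g → 46.74 wt%.
Difference = 31.35 − 46.74 = -15.39 percentage points.

-15.39 percentage points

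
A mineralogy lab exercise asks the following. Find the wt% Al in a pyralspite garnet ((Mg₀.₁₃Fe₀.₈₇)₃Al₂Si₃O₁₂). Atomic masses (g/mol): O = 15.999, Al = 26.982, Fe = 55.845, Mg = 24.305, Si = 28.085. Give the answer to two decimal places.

11.12 wt%

Formula mass = 0.39*24.305 + 2.61*55.845 + 2*26.982 + 3*28.085 + 12*15.999 = 485.441 g/mol, of which 53.964 g is Al.
So Al makes up 53.964/485.441 = 0.1112 of the mass, i.e. 11.12%.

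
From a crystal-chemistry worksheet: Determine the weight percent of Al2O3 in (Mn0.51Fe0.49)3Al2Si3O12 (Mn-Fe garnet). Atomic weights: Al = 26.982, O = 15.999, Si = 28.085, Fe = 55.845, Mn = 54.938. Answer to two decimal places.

M((Mn0.51Fe0.49)3Al2Si3O12) = 496.354 g/mol; M(Al2O3) = 101.961 g/mol.
Moles Al2O3 per formula unit = 2 Al ÷ 2 = 1.0000.
Al2O3 fraction = (1.0000 × 101.961) / 496.354 = 101.961/496.354 = 0.2054.

20.54 wt%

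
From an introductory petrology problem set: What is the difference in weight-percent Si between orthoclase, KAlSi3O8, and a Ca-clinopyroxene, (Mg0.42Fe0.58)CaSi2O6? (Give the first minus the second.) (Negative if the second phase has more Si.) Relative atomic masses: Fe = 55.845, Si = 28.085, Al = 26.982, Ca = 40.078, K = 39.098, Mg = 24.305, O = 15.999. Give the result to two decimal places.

First mineral: 84.255 g Si in 278.327 g formula = 30.27 wt% Si.
Second mineral: 56.170 g Si in 234.840 g formula = 23.92 wt% Si.
30.27% − 23.92% gives a difference of 6.35 percentage points.

6.35 percentage points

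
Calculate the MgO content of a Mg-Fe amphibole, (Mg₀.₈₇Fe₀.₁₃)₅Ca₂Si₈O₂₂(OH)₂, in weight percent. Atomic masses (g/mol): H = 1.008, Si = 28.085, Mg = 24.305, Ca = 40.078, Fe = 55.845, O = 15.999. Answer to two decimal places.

Molar mass of (Mg₀.₈₇Fe₀.₁₃)₅Ca₂Si₈O₂₂(OH)₂ = 4.35*24.305 + 0.65*55.845 + 2*40.078 + 8*28.085 + 24*15.999 + 2*1.008 = 832.854 g/mol.
Each formula unit contains 4.35 Mg, equivalent to 4.35/1 = 4.3500 mol MgO.
M(MgO) = 1×24.305 + 1×15.999 = 40.304 g/mol.
Mass of MgO per formula unit = 4.3500 × 40.304 = 175.322 g.
MgO wt% = 175.322 / 832.854 × 100 = 21.05%.

21.05 wt%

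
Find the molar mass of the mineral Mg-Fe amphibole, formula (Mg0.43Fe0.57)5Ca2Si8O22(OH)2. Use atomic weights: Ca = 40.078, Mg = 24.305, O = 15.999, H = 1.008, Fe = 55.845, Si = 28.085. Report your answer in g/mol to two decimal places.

The formula mass is the sum 2.15(24.305) + 2.85(55.845) + 2(40.078) + 8(28.085) + 24(15.999) + 2(1.008).

902.24 g/mol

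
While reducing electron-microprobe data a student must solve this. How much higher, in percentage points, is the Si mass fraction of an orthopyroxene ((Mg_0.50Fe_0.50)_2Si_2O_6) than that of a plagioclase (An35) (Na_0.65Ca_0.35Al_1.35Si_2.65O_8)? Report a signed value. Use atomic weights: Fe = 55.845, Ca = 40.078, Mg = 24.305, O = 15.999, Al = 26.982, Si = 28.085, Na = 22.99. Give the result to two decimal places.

Si in (Mg_0.50Fe_0.50)_2Si_2O_6: molar mass 232.314 g/mol; 2×28.085 = 56.170 g → 24.18 wt%.
Si in Na_0.65Ca_0.35Al_1.35Si_2.65O_8: molar mass 267.814 g/mol; 2.65×28.085 = 74.425 g → 27.79 wt%.
Difference = 24.18 − 27.79 = -3.61 percentage points.

-3.61 percentage points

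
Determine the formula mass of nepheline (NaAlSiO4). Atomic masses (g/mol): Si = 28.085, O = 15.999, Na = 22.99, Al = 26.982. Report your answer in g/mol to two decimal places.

Na: 1 × 22.99 = 22.9900
Al: 1 × 26.982 = 26.9820
Si: 1 × 28.085 = 28.0850
O: 4 × 15.999 = 63.9960
Summing the contributions gives the formula mass.

142.05 g/mol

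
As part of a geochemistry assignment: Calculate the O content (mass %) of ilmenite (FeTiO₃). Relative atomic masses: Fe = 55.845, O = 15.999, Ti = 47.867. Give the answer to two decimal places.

Molar mass of FeTiO₃: 1×55.845 + 1×47.867 + 3×15.999 = 151.709 g/mol.
Mass of O per formula unit: 3 × 15.999 = 47.997 g.
Weight fraction O = 47.997 / 151.709 = 0.3164.

31.64 mass %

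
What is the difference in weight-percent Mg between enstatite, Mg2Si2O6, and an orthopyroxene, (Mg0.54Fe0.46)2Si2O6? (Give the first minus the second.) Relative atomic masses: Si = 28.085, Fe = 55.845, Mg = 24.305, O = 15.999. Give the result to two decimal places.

M(Mg2Si2O6) = 200.774 g/mol, so wt% Mg = 48.610/200.774 × 100 = 24.21%.
M((Mg0.54Fe0.46)2Si2O6) = 229.791 g/mol, so wt% Mg = 26.249/229.791 × 100 = 11.42%.
24.21 − 11.42 = 12.79 pp.

12.79 percentage points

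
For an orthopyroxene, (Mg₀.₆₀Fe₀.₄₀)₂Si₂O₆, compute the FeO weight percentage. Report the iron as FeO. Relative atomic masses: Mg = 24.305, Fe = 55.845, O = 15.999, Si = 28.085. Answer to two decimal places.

Formula mass = 226.006 g/mol.
0.80 Fe → 0.8000 mol FeO per formula unit; M(FeO) = 71.844, so FeO mass = 57.475 g.
57.475/226.006 × 100 = 25.43 wt%.

25.43 wt%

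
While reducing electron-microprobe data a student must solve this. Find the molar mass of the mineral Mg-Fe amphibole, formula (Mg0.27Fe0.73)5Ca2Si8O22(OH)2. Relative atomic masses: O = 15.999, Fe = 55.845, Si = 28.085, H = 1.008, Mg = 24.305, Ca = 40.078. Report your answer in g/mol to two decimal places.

M = 1.35(24.305) + 3.65(55.845) + 2(40.078) + 8(28.085) + 24(15.999) + 2(1.008)

927.47 g/mol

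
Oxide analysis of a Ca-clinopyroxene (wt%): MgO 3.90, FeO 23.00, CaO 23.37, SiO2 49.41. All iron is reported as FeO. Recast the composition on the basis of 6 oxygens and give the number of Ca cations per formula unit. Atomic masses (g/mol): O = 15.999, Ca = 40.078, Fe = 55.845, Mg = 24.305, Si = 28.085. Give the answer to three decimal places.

3.90 wt% MgO ÷ 40.304 g/mol = 0.09676 mol, giving 0.09676 Mg and 0.09676 O.
23.00 wt% FeO ÷ 71.844 g/mol = 0.32014 mol, giving 0.32014 Fe and 0.32014 O.
23.37 wt% CaO ÷ 56.077 g/mol = 0.41675 mol, giving 0.41675 Ca and 0.41675 O.
49.41 wt% SiO2 ÷ 60.083 g/mol = 0.82236 mol, giving 0.82236 Si and 1.64472 O.
Oxygen sums to 2.47837; scaling by 6/2.47837 = 2.42095 puts the formula on 6 O.
Ca: 0.41675 × 2.42095 = 1.009 atoms per formula unit.

1.009 Ca apfu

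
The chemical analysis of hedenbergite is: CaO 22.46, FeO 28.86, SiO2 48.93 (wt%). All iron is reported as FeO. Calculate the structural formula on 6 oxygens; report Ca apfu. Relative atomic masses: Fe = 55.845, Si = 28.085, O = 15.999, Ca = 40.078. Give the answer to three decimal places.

CaO (M=56.077): mol = 0.40052; Ca = 0.40052, O = 0.40052.
FeO (M=71.844): mol = 0.40170; Fe = 0.40170, O = 0.40170.
SiO2 (M=60.083): mol = 0.81437; Si = 0.81437, O = 1.62874.
ΣO = 2.43096; factor = 6/ΣO = 2.46816.
Ca apfu = 0.40052 × 2.46816 = 0.989.

0.989 Ca apfu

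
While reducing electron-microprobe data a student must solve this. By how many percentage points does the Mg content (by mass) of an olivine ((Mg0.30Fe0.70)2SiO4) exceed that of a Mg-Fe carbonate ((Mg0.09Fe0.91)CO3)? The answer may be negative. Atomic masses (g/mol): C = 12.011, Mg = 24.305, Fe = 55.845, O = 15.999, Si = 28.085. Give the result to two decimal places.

5.95 percentage points

Mg in (Mg0.30Fe0.70)2SiO4: molar mass 184.847 g/mol; 0.60×24.305 = 14.583 g → 7.89 wt%.
Mg in (Mg0.09Fe0.91)CO3: molar mass 113.014 g/mol; 0.09×24.305 = 2.187 g → 1.94 wt%.
Difference = 7.89 − 1.94 = 5.95 percentage points.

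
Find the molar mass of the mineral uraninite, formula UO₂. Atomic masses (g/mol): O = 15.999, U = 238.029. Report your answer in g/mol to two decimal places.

U: 1 × 238.029 = 238.0290
O: 2 × 15.999 = 31.9980
Summing the contributions gives the formula mass.

270.03 g/mol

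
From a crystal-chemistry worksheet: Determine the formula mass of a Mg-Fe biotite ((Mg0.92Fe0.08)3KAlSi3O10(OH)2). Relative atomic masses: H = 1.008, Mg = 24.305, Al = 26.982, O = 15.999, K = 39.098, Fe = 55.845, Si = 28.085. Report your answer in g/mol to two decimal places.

424.82 g/mol

The formula mass is the sum 2.76*24.305 + 0.24*55.845 + 1*39.098 + 1*26.982 + 3*28.085 + 12*15.999 + 2*1.008.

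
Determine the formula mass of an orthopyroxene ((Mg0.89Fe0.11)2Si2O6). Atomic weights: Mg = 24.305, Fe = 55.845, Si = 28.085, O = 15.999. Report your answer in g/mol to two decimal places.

Mg: 1.78 × 24.305 = 43.2629
Fe: 0.22 × 55.845 = 12.2859
Si: 2 × 28.085 = 56.1700
O: 6 × 15.999 = 95.9940
Summing the contributions gives the formula mass.

207.71 g/mol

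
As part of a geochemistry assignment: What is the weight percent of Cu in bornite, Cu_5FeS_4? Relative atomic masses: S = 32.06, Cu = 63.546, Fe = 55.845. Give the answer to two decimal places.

Formula mass = 5*63.546 + 1*55.845 + 4*32.06 = 501.815 g/mol, of which 317.730 g is Cu.
So Cu makes up 317.730/501.815 = 0.6332 of the mass, i.e. 63.32%.

63.32 weight percent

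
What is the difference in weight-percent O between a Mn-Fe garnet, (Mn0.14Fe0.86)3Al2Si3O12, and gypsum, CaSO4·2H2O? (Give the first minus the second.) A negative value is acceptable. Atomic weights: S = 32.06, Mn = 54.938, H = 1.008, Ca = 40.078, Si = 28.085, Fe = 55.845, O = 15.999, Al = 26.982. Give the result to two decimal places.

O in (Mn0.14Fe0.86)3Al2Si3O12: molar mass 497.361 g/mol; 12×15.999 = 191.988 g → 38.60 wt%.
O in CaSO4·2H2O: molar mass 172.164 g/mol; 6×15.999 = 95.994 g → 55.76 wt%.
Difference = 38.60 − 55.76 = -17.16 percentage points.

-17.16 percentage points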